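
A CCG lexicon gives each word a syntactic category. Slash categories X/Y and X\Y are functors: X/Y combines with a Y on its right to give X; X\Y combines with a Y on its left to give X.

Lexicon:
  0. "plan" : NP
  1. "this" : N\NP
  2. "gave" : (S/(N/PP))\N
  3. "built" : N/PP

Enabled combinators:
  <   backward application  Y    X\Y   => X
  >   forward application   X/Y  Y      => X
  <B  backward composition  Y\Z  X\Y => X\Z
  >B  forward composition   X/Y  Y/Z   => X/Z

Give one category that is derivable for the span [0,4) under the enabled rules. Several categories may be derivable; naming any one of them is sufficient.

[0,4] S   >
  [0,3] S/(N/PP)   <
    [0,2] N   <
      [0,1] "plan" : NP
      [1,2] "this" : N\NP
    [2,3] "gave" : (S/(N/PP))\N
  [3,4] "built" : N/PP

S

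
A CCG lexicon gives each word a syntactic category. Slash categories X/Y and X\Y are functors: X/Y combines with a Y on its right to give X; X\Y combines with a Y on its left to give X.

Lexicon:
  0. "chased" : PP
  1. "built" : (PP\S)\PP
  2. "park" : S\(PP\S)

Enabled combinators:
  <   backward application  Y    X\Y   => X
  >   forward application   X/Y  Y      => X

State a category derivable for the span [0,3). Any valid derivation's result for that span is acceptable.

[0,3] S   <
  [0,2] PP\S   <
    [0,1] "chased" : PP
    [1,2] "built" : (PP\S)\PP
  [2,3] "park" : S\(PP\S)

S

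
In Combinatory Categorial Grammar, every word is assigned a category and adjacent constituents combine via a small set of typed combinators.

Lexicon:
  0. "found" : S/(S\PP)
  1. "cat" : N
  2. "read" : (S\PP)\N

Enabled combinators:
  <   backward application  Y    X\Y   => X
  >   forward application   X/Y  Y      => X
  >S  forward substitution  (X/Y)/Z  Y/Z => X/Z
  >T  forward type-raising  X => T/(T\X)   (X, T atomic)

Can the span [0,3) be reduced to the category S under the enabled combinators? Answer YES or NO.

[0,3] S   >
  [0,1] "found" : S/(S\PP)
  [1,3] S\PP   <
    [1,2] "cat" : N
    [2,3] "read" : (S\PP)\N

YES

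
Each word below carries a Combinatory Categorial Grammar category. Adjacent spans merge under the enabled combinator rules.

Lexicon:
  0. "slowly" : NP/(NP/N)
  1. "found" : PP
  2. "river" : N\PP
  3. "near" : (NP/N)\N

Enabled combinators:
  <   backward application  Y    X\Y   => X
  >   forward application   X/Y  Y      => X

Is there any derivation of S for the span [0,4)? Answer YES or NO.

NP/(NP/N) PP N\PP (NP/N)\N
CKY chart[0,4] = {NP}; S ∉ chart

NO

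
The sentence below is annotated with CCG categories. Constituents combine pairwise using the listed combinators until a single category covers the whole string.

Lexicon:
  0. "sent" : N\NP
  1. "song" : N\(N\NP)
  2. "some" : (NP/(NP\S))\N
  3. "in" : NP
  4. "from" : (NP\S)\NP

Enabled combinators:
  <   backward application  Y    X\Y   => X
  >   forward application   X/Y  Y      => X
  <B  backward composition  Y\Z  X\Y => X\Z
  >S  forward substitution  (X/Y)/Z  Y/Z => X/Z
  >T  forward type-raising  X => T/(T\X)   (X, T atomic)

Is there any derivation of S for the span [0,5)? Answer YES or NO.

N\NP N\(N\NP) (NP/(NP\S))\N NP (NP\S)\NP
CKY chart[0,5] = {N/(N\NP), NP, NP/(NP\NP), PP/(PP\NP), S/(S\NP)}; S ∉ chart

NO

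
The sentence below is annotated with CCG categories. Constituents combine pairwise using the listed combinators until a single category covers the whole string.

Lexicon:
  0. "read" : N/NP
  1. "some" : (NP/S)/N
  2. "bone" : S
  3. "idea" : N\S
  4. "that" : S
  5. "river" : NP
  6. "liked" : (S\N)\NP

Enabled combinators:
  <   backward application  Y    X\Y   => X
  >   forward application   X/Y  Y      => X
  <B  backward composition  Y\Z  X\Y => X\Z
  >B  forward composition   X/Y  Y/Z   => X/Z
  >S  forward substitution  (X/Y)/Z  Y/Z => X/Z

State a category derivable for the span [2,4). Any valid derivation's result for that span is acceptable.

[0,7] S   <
  [0,5] N   >
    [0,1] "read" : N/NP
    [1,5] NP   >
      [1,4] NP/S   >
        [1,2] "some" : (NP/S)/N
        [2,4] N   <
          [2,3] "bone" : S
          [3,4] "idea" : N\S
      [4,5] "that" : S
  [5,7] S\N   <
    [5,6] "river" : NP
    [6,7] "liked" : (S\N)\NP

N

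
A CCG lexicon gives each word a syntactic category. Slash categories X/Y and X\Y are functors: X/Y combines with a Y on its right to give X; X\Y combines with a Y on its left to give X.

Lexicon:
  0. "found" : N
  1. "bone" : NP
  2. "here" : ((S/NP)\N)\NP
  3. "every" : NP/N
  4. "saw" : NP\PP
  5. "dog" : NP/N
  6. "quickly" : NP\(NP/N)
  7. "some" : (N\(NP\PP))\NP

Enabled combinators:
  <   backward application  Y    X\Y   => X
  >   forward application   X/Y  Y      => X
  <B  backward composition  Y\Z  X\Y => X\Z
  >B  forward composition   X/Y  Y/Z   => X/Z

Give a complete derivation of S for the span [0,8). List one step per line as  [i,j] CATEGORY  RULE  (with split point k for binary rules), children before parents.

[0,1] N  lex  "found"
[1,2] NP  lex  "bone"
[2,3] ((S/NP)\N)\NP  lex  "here"
[1,3] (S/NP)\N  <  k=2
[0,3] S/NP  <  k=1
[3,4] NP/N  lex  "every"
[0,4] S/N  >B  k=3
[4,5] NP\PP  lex  "saw"
[5,6] NP/N  lex  "dog"
[6,7] NP\(NP/N)  lex  "quickly"
[5,7] NP  <  k=6
[7,8] (N\(NP\PP))\NP  lex  "some"
[5,8] N\(NP\PP)  <  k=7
[4,8] N  <  k=5
[0,8] S  >  k=4

[0,8] S   >
  [0,4] S/N   >B
    [0,3] S/NP   <
      [0,1] "found" : N
      [1,3] (S/NP)\N   <
        [1,2] "bone" : NP
        [2,3] "here" : ((S/NP)\N)\NP
    [3,4] "every" : NP/N
  [4,8] N   <
    [4,5] "saw" : NP\PP
    [5,8] N\(NP\PP)   <
      [5,7] NP   <
        [5,6] "dog" : NP/N
        [6,7] "quickly" : NP\(NP/N)
      [7,8] "some" : (N\(NP\PP))\NP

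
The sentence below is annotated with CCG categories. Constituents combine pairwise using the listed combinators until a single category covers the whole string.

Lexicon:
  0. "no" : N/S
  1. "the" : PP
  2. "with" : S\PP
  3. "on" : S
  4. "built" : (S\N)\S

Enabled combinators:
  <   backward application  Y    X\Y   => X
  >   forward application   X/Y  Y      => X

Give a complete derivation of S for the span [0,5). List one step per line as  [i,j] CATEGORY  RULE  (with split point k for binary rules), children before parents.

[0,1] N/S  lex  "no"
[1,2] PP  lex  "the"
[2,3] S\PP  lex  "with"
[1,3] S  <  k=2
[0,3] N  >  k=1
[3,4] S  lex  "on"
[4,5] (S\N)\S  lex  "built"
[3,5] S\N  <  k=4
[0,5] S  <  k=3

[0,5] S   <
  [0,3] N   >
    [0,1] "no" : N/S
    [1,3] S   <
      [1,2] "the" : PP
      [2,3] "with" : S\PP
  [3,5] S\N   <
    [3,4] "on" : S
    [4,5] "built" : (S\N)\S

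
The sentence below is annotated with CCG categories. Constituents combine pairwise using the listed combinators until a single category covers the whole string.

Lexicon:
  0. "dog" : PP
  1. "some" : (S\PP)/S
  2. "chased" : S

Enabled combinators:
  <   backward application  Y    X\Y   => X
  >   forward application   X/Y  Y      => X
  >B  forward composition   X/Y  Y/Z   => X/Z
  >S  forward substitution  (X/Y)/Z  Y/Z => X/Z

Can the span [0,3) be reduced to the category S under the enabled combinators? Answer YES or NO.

[0,3] S   <
  [0,1] "dog" : PP
  [1,3] S\PP   >
    [1,2] "some" : (S\PP)/S
    [2,3] "chased" : S

YES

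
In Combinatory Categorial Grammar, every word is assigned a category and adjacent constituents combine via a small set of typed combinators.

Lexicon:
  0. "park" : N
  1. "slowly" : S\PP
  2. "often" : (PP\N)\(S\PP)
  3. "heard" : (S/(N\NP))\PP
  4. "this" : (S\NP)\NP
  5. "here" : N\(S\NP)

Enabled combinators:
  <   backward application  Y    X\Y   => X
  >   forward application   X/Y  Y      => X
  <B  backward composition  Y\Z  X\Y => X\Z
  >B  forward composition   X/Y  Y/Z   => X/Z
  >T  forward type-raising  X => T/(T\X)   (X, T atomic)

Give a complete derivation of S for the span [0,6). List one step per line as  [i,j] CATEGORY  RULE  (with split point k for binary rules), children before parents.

[0,1] N  lex  "park"
[1,2] S\PP  lex  "slowly"
[2,3] (PP\N)\(S\PP)  lex  "often"
[1,3] PP\N  <  k=2
[0,3] PP  <  k=1
[3,4] (S/(N\NP))\PP  lex  "heard"
[0,4] S/(N\NP)  <  k=3
[4,5] (S\NP)\NP  lex  "this"
[5,6] N\(S\NP)  lex  "here"
[4,6] N\NP  <B  k=5
[0,6] S  >  k=4

[0,6] S   >
  [0,4] S/(N\NP)   <
    [0,3] PP   <
      [0,1] "park" : N
      [1,3] PP\N   <
        [1,2] "slowly" : S\PP
        [2,3] "often" : (PP\N)\(S\PP)
    [3,4] "heard" : (S/(N\NP))\PP
  [4,6] N\NP   <B
    [4,5] "this" : (S\NP)\NP
    [5,6] "here" : N\(S\NP)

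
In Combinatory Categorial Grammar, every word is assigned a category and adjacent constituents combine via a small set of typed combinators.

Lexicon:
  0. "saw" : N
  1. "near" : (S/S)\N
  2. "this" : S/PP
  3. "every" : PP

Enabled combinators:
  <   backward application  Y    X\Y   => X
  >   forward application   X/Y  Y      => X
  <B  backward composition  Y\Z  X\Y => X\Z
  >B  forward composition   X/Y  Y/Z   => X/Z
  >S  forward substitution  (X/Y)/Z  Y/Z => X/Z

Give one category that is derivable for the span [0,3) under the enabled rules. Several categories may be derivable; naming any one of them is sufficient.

S/PP

[0,4] S   >
  [0,3] S/PP   >B
    [0,2] S/S   <
      [0,1] "saw" : N
      [1,2] "near" : (S/S)\N
    [2,3] "this" : S/PP
  [3,4] "every" : PP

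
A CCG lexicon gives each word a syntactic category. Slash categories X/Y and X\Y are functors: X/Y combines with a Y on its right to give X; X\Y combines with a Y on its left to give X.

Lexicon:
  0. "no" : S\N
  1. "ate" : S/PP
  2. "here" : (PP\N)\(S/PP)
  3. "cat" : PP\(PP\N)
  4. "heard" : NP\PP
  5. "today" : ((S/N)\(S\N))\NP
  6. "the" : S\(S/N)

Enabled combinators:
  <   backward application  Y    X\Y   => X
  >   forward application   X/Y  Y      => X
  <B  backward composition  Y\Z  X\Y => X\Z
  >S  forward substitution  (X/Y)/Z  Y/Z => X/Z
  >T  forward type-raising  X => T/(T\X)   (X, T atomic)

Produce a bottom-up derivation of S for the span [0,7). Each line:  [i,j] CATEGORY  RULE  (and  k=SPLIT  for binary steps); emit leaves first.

[0,7] S   <
  [0,6] S/N   <
    [0,1] "no" : S\N
    [1,6] (S/N)\(S\N)   <
      [1,5] NP   <
        [1,4] PP   <
          [1,3] PP\N   <
            [1,2] "ate" : S/PP
            [2,3] "here" : (PP\N)\(S/PP)
          [3,4] "cat" : PP\(PP\N)
        [4,5] "heard" : NP\PP
      [5,6] "today" : ((S/N)\(S\N))\NP
  [6,7] "the" : S\(S/N)

[0,1] S\N  lex  "no"
[1,2] S/PP  lex  "ate"
[2,3] (PP\N)\(S/PP)  lex  "here"
[1,3] PP\N  <  k=2
[3,4] PP\(PP\N)  lex  "cat"
[1,4] PP  <  k=3
[4,5] NP\PP  lex  "heard"
[1,5] NP  <  k=4
[5,6] ((S/N)\(S\N))\NP  lex  "today"
[1,6] (S/N)\(S\N)  <  k=5
[0,6] S/N  <  k=1
[6,7] S\(S/N)  lex  "the"
[0,7] S  <  k=6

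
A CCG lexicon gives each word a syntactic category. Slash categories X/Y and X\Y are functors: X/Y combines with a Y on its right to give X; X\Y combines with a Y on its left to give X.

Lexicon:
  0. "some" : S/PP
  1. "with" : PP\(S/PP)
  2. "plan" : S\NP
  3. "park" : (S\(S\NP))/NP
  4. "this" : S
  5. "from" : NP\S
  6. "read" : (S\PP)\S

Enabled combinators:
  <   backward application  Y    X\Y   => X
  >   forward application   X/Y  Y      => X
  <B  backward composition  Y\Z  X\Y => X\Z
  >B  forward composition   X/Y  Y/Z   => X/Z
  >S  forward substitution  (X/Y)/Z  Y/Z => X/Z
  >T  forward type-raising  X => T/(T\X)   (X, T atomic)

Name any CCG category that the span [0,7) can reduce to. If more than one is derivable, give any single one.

S

[0,7] S   <
  [0,2] PP   <
    [0,1] "some" : S/PP
    [1,2] "with" : PP\(S/PP)
  [2,7] S\PP   <
    [2,6] S   <
      [2,3] "plan" : S\NP
      [3,6] S\(S\NP)   >
        [3,4] "park" : (S\(S\NP))/NP
        [4,6] NP   <
          [4,5] "this" : S
          [5,6] "from" : NP\S
    [6,7] "read" : (S\PP)\S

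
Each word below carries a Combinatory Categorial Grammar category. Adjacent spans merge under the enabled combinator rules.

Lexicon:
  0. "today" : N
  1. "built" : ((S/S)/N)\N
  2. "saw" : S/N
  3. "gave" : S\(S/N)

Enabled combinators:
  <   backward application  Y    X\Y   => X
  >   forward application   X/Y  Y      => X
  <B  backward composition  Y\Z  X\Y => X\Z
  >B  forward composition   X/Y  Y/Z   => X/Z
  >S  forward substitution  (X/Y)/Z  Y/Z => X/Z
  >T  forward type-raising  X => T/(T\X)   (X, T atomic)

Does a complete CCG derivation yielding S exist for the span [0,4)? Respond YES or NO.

YES

[0,4] S   <
  [0,3] S/N   >S
    [0,2] (S/S)/N   <
      [0,1] "today" : N
      [1,2] "built" : ((S/S)/N)\N
    [2,3] "saw" : S/N
  [3,4] "gave" : S\(S/N)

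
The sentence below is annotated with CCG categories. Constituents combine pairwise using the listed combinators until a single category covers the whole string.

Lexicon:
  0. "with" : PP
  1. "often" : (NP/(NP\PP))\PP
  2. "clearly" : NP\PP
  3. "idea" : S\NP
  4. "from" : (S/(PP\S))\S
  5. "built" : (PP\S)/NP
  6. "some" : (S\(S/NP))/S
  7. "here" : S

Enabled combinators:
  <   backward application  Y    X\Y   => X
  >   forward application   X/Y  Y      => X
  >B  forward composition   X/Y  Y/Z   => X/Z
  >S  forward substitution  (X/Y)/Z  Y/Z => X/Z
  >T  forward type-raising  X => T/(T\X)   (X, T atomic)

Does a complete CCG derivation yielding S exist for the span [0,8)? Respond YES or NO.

YES

[0,8] S   <
  [0,6] S/NP   >B
    [0,5] S/(PP\S)   <
      [0,4] S   <
        [0,3] NP   >
          [0,2] NP/(NP\PP)   <
            [0,1] "with" : PP
            [1,2] "often" : (NP/(NP\PP))\PP
          [2,3] "clearly" : NP\PP
        [3,4] "idea" : S\NP
      [4,5] "from" : (S/(PP\S))\S
    [5,6] "built" : (PP\S)/NP
  [6,8] S\(S/NP)   >
    [6,7] "some" : (S\(S/NP))/S
    [7,8] "here" : S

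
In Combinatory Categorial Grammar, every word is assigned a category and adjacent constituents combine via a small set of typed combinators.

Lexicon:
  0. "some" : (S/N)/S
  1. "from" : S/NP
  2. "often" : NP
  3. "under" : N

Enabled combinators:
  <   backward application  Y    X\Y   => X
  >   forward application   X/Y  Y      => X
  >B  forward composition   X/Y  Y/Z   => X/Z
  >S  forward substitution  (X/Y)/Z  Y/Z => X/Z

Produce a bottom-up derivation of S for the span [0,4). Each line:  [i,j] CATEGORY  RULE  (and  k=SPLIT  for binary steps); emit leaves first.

[0,1] (S/N)/S  lex  "some"
[1,2] S/NP  lex  "from"
[2,3] NP  lex  "often"
[1,3] S  >  k=2
[0,3] S/N  >  k=1
[3,4] N  lex  "under"
[0,4] S  >  k=3

[0,4] S   >
  [0,3] S/N   >
    [0,1] "some" : (S/N)/S
    [1,3] S   >
      [1,2] "from" : S/NP
      [2,3] "often" : NP
  [3,4] "under" : N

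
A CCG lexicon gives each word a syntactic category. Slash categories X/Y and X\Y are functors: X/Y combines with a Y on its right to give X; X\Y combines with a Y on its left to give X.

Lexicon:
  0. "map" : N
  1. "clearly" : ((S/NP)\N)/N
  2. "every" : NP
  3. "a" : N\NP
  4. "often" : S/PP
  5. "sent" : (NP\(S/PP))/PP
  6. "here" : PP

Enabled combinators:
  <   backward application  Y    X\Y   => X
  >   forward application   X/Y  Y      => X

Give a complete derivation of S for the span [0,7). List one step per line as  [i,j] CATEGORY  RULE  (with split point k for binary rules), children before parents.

[0,7] S   >
  [0,4] S/NP   <
    [0,1] "map" : N
    [1,4] (S/NP)\N   >
      [1,2] "clearly" : ((S/NP)\N)/N
      [2,4] N   <
        [2,3] "every" : NP
        [3,4] "a" : N\NP
  [4,7] NP   <
    [4,5] "often" : S/PP
    [5,7] NP\(S/PP)   >
      [5,6] "sent" : (NP\(S/PP))/PP
      [6,7] "here" : PP

[0,1] N  lex  "map"
[1,2] ((S/NP)\N)/N  lex  "clearly"
[2,3] NP  lex  "every"
[3,4] N\NP  lex  "a"
[2,4] N  <  k=3
[1,4] (S/NP)\N  >  k=2
[0,4] S/NP  <  k=1
[4,5] S/PP  lex  "often"
[5,6] (NP\(S/PP))/PP  lex  "sent"
[6,7] PP  lex  "here"
[5,7] NP\(S/PP)  >  k=6
[4,7] NP  <  k=5
[0,7] S  >  k=4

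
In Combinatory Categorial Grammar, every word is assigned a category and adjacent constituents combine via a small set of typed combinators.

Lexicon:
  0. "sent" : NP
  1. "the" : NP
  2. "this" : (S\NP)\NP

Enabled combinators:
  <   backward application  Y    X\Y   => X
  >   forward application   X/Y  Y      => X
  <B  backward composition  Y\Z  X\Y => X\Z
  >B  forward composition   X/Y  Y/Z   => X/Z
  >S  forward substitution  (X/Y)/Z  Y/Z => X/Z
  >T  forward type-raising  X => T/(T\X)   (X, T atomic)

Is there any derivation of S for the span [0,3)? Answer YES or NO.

YES

[0,3] S   <
  [0,1] "sent" : NP
  [1,3] S\NP   <
    [1,2] "the" : NP
    [2,3] "this" : (S\NP)\NP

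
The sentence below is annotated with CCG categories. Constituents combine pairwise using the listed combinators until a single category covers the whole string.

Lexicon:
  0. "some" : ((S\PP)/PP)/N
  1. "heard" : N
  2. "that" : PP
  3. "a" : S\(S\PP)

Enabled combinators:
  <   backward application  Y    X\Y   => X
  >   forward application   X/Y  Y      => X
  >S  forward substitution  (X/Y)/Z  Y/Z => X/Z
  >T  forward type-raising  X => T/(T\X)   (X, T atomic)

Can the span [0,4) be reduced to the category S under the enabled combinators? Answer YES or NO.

YES

[0,4] S   <
  [0,3] S\PP   >
    [0,2] (S\PP)/PP   >
      [0,1] "some" : ((S\PP)/PP)/N
      [1,2] "heard" : N
    [2,3] "that" : PP
  [3,4] "a" : S\(S\PP)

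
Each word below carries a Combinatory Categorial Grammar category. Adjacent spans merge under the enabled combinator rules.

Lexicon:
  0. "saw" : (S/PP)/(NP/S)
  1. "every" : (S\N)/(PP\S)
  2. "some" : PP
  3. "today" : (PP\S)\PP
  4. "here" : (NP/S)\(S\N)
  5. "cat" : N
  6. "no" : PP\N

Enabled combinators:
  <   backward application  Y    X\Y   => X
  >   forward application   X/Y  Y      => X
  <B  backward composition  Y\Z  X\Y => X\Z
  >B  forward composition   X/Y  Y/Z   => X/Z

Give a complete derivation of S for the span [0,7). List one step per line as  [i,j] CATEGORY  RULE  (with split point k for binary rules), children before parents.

[0,7] S   >
  [0,5] S/PP   >
    [0,1] "saw" : (S/PP)/(NP/S)
    [1,5] NP/S   <
      [1,4] S\N   >
        [1,2] "every" : (S\N)/(PP\S)
        [2,4] PP\S   <
          [2,3] "some" : PP
          [3,4] "today" : (PP\S)\PP
      [4,5] "here" : (NP/S)\(S\N)
  [5,7] PP   <
    [5,6] "cat" : N
    [6,7] "no" : PP\N

[0,1] (S/PP)/(NP/S)  lex  "saw"
[1,2] (S\N)/(PP\S)  lex  "every"
[2,3] PP  lex  "some"
[3,4] (PP\S)\PP  lex  "today"
[2,4] PP\S  <  k=3
[1,4] S\N  >  k=2
[4,5] (NP/S)\(S\N)  lex  "here"
[1,5] NP/S  <  k=4
[0,5] S/PP  >  k=1
[5,6] N  lex  "cat"
[6,7] PP\N  lex  "no"
[5,7] PP  <  k=6
[0,7] S  >  k=5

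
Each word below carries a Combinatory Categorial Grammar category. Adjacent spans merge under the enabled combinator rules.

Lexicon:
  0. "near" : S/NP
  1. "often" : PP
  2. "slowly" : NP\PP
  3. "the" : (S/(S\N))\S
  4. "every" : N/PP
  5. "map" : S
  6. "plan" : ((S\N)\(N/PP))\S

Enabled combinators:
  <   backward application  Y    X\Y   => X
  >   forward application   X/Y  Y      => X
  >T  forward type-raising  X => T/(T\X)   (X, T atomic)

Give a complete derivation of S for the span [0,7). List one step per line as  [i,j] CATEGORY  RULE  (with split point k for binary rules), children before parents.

[0,1] S/NP  lex  "near"
[1,2] PP  lex  "often"
[1,2] NP/(NP\PP)  >T
[2,3] NP\PP  lex  "slowly"
[1,3] NP  >  k=2
[0,3] S  >  k=1
[3,4] (S/(S\N))\S  lex  "the"
[0,4] S/(S\N)  <  k=3
[4,5] N/PP  lex  "every"
[5,6] S  lex  "map"
[6,7] ((S\N)\(N/PP))\S  lex  "plan"
[5,7] (S\N)\(N/PP)  <  k=6
[4,7] S\N  <  k=5
[0,7] S  >  k=4

[0,7] S   >
  [0,4] S/(S\N)   <
    [0,3] S   >
      [0,1] "near" : S/NP
      [1,3] NP   >
        [1,2] NP/(NP\PP)   >T
          [1,2] "often" : PP
        [2,3] "slowly" : NP\PP
    [3,4] "the" : (S/(S\N))\S
  [4,7] S\N   <
    [4,5] "every" : N/PP
    [5,7] (S\N)\(N/PP)   <
      [5,6] "map" : S
      [6,7] "plan" : ((S\N)\(N/PP))\S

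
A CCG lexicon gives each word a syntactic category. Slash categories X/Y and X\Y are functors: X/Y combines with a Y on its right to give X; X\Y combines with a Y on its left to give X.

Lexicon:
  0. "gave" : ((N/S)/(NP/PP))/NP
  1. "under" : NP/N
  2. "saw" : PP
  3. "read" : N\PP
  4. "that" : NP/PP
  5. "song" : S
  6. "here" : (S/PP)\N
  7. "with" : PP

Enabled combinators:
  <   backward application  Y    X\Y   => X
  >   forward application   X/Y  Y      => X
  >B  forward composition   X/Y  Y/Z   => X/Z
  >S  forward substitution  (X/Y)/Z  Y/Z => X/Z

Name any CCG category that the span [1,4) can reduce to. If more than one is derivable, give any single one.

NP

[0,8] S   >
  [0,7] S/PP   <
    [0,6] N   >
      [0,5] N/S   >
        [0,4] (N/S)/(NP/PP)   >
          [0,1] "gave" : ((N/S)/(NP/PP))/NP
          [1,4] NP   >
            [1,2] "under" : NP/N
            [2,4] N   <
              [2,3] "saw" : PP
              [3,4] "read" : N\PP
        [4,5] "that" : NP/PP
      [5,6] "song" : S
    [6,7] "here" : (S/PP)\N
  [7,8] "with" : PP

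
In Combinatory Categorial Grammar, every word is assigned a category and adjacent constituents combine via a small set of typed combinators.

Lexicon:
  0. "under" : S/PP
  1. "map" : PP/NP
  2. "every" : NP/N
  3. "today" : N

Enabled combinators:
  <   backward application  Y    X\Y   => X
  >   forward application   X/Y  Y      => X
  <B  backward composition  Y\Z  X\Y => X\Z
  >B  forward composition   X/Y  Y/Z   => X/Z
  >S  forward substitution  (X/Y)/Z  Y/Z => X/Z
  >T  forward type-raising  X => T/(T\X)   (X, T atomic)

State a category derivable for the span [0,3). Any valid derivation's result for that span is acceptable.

S/N

[0,4] S   >
  [0,3] S/N   >B
    [0,2] S/NP   >B
      [0,1] "under" : S/PP
      [1,2] "map" : PP/NP
    [2,3] "every" : NP/N
  [3,4] "today" : N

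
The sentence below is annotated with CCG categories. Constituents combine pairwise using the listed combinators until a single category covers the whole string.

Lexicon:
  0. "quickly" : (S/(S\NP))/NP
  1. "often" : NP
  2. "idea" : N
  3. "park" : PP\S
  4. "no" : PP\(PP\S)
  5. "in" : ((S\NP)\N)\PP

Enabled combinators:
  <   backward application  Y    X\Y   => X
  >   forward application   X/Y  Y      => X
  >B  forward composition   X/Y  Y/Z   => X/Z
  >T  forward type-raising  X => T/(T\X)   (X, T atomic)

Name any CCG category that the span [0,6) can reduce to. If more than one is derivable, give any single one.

S

[0,6] S   >
  [0,2] S/(S\NP)   >
    [0,1] "quickly" : (S/(S\NP))/NP
    [1,2] "often" : NP
  [2,6] S\NP   <
    [2,3] "idea" : N
    [3,6] (S\NP)\N   <
      [3,5] PP   <
        [3,4] "park" : PP\S
        [4,5] "no" : PP\(PP\S)
      [5,6] "in" : ((S\NP)\N)\PP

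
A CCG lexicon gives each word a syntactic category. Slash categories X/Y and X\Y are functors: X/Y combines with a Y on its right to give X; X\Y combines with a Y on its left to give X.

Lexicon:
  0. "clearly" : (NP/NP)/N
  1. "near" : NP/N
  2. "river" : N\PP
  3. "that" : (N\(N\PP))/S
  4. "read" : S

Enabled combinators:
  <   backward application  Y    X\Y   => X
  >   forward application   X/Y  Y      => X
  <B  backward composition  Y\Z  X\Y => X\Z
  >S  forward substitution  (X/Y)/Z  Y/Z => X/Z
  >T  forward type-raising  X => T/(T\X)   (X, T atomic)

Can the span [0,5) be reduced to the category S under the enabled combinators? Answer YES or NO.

(NP/NP)/N NP/N N\PP (N\(N\PP))/S S
CKY chart[0,5] = {N/(N\NP), NP, NP/(NP\NP), PP/(PP\NP), S/(S\NP)}; S ∉ chart

NO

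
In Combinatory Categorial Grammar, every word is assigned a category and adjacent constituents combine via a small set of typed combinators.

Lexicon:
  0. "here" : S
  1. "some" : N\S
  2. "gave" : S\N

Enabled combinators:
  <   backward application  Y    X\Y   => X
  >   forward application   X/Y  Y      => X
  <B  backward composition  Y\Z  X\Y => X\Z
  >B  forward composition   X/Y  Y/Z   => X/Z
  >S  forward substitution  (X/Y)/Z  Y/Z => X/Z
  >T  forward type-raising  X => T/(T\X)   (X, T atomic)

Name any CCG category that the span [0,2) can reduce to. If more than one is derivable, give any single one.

[0,3] S   <
  [0,2] N   >
    [0,1] N/(N\S)   >T
      [0,1] "here" : S
    [1,2] "some" : N\S
  [2,3] "gave" : S\N

N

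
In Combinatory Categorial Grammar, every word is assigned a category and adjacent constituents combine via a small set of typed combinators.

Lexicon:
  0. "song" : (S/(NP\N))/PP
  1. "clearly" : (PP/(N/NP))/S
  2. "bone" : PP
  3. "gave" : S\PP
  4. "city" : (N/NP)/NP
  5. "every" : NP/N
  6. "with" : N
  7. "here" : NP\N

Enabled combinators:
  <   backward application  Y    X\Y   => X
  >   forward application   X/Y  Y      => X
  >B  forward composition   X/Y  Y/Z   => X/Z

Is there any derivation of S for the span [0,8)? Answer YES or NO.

[0,8] S   >
  [0,7] S/(NP\N)   >
    [0,1] "song" : (S/(NP\N))/PP
    [1,7] PP   >
      [1,4] PP/(N/NP)   >
        [1,2] "clearly" : (PP/(N/NP))/S
        [2,4] S   <
          [2,3] "bone" : PP
          [3,4] "gave" : S\PP
      [4,7] N/NP   >
        [4,5] "city" : (N/NP)/NP
        [5,7] NP   >
          [5,6] "every" : NP/N
          [6,7] "with" : N
  [7,8] "here" : NP\N

YES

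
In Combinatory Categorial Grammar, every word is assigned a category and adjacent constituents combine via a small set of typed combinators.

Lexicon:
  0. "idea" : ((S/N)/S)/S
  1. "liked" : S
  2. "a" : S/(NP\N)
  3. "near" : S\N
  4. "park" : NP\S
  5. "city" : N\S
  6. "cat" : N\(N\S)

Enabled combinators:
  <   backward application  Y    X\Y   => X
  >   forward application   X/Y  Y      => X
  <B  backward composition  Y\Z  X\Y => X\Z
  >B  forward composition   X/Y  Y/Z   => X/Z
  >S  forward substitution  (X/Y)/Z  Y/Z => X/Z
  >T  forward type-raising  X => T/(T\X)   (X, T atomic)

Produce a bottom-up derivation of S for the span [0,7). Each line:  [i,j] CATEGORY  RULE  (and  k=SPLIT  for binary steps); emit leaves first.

[0,7] S   >
  [0,5] S/N   >
    [0,2] (S/N)/S   >
      [0,1] "idea" : ((S/N)/S)/S
      [1,2] "liked" : S
    [2,5] S   >
      [2,3] "a" : S/(NP\N)
      [3,5] NP\N   <B
        [3,4] "near" : S\N
        [4,5] "park" : NP\S
  [5,7] N   <
    [5,6] "city" : N\S
    [6,7] "cat" : N\(N\S)

[0,1] ((S/N)/S)/S  lex  "idea"
[1,2] S  lex  "liked"
[0,2] (S/N)/S  >  k=1
[2,3] S/(NP\N)  lex  "a"
[3,4] S\N  lex  "near"
[4,5] NP\S  lex  "park"
[3,5] NP\N  <B  k=4
[2,5] S  >  k=3
[0,5] S/N  >  k=2
[5,6] N\S  lex  "city"
[6,7] N\(N\S)  lex  "cat"
[5,7] N  <  k=6
[0,7] S  >  k=5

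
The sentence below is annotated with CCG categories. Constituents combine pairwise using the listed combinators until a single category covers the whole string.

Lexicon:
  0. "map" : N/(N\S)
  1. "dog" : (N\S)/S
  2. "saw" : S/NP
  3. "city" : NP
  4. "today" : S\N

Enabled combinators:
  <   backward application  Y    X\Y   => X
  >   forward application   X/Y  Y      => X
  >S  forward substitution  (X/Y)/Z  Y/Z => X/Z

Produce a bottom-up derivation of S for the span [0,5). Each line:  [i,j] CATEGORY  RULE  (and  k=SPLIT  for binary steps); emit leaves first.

[0,5] S   <
  [0,4] N   >
    [0,1] "map" : N/(N\S)
    [1,4] N\S   >
      [1,2] "dog" : (N\S)/S
      [2,4] S   >
        [2,3] "saw" : S/NP
        [3,4] "city" : NP
  [4,5] "today" : S\N

[0,1] N/(N\S)  lex  "map"
[1,2] (N\S)/S  lex  "dog"
[2,3] S/NP  lex  "saw"
[3,4] NP  lex  "city"
[2,4] S  >  k=3
[1,4] N\S  >  k=2
[0,4] N  >  k=1
[4,5] S\N  lex  "today"
[0,5] S  <  k=4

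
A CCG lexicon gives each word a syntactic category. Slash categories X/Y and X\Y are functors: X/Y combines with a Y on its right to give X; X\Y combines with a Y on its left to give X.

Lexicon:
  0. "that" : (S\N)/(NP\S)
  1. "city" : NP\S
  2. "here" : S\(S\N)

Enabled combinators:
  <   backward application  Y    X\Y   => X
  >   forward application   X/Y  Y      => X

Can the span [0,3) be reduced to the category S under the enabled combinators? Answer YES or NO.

[0,3] S   <
  [0,2] S\N   >
    [0,1] "that" : (S\N)/(NP\S)
    [1,2] "city" : NP\S
  [2,3] "here" : S\(S\N)

YES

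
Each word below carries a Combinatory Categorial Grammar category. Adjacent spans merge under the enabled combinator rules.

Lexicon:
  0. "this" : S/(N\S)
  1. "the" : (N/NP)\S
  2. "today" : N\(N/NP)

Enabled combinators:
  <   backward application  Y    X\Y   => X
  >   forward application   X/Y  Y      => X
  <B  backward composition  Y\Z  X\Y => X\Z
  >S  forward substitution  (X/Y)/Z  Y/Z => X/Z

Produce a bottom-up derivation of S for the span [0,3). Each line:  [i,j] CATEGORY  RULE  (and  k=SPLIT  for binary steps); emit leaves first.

[0,1] S/(N\S)  lex  "this"
[1,2] (N/NP)\S  lex  "the"
[2,3] N\(N/NP)  lex  "today"
[1,3] N\S  <B  k=2
[0,3] S  >  k=1

[0,3] S   >
  [0,1] "this" : S/(N\S)
  [1,3] N\S   <B
    [1,2] "the" : (N/NP)\S
    [2,3] "today" : N\(N/NP)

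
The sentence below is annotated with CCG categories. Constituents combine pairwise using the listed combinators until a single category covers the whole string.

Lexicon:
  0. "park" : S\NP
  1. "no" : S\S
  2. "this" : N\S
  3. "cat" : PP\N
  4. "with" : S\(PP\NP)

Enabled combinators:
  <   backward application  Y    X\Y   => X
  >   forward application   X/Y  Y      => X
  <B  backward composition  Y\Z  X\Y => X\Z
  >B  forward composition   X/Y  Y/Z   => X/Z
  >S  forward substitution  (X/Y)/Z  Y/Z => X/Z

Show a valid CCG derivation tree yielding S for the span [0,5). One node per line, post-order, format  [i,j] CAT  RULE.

[0,1] S\NP  lex  "park"
[1,2] S\S  lex  "no"
[2,3] N\S  lex  "this"
[1,3] N\S  <B  k=2
[0,3] N\NP  <B  k=1
[3,4] PP\N  lex  "cat"
[0,4] PP\NP  <B  k=3
[4,5] S\(PP\NP)  lex  "with"
[0,5] S  <  k=4

[0,5] S   <
  [0,4] PP\NP   <B
    [0,3] N\NP   <B
      [0,1] "park" : S\NP
      [1,3] N\S   <B
        [1,2] "no" : S\S
        [2,3] "this" : N\S
    [3,4] "cat" : PP\N
  [4,5] "with" : S\(PP\NP)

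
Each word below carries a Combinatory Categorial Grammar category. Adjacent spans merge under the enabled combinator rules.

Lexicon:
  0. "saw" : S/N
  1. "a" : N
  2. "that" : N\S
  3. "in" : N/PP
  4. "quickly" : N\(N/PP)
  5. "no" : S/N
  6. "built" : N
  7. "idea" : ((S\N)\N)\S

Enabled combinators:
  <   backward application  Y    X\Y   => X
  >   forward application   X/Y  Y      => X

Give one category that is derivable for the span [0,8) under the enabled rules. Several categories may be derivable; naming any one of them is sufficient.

[0,8] S   <
  [0,3] N   <
    [0,2] S   >
      [0,1] "saw" : S/N
      [1,2] "a" : N
    [2,3] "that" : N\S
  [3,8] S\N   <
    [3,5] N   <
      [3,4] "in" : N/PP
      [4,5] "quickly" : N\(N/PP)
    [5,8] (S\N)\N   <
      [5,7] S   >
        [5,6] "no" : S/N
        [6,7] "built" : N
      [7,8] "idea" : ((S\N)\N)\S

S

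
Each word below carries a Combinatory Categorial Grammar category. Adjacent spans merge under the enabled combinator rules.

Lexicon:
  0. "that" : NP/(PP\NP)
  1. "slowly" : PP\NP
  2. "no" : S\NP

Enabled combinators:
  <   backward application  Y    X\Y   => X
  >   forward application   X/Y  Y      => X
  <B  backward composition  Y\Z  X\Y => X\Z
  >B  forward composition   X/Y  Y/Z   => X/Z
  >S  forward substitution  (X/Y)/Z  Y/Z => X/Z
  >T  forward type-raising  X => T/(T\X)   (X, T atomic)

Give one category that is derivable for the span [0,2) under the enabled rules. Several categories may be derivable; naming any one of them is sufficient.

NP

[0,3] S   <
  [0,2] NP   >
    [0,1] "that" : NP/(PP\NP)
    [1,2] "slowly" : PP\NP
  [2,3] "no" : S\NP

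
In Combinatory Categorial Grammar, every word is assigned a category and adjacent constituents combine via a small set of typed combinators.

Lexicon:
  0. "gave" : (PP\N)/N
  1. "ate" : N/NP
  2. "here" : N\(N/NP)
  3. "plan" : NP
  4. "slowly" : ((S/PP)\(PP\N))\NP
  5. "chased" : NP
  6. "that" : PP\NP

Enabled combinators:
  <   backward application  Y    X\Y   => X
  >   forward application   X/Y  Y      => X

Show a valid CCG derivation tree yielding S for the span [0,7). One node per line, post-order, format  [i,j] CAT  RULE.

[0,7] S   >
  [0,5] S/PP   <
    [0,3] PP\N   >
      [0,1] "gave" : (PP\N)/N
      [1,3] N   <
        [1,2] "ate" : N/NP
        [2,3] "here" : N\(N/NP)
    [3,5] (S/PP)\(PP\N)   <
      [3,4] "plan" : NP
      [4,5] "slowly" : ((S/PP)\(PP\N))\NP
  [5,7] PP   <
    [5,6] "chased" : NP
    [6,7] "that" : PP\NP

[0,1] (PP\N)/N  lex  "gave"
[1,2] N/NP  lex  "ate"
[2,3] N\(N/NP)  lex  "here"
[1,3] N  <  k=2
[0,3] PP\N  >  k=1
[3,4] NP  lex  "plan"
[4,5] ((S/PP)\(PP\N))\NP  lex  "slowly"
[3,5] (S/PP)\(PP\N)  <  k=4
[0,5] S/PP  <  k=3
[5,6] NP  lex  "chased"
[6,7] PP\NP  lex  "that"
[5,7] PP  <  k=6
[0,7] S  >  k=5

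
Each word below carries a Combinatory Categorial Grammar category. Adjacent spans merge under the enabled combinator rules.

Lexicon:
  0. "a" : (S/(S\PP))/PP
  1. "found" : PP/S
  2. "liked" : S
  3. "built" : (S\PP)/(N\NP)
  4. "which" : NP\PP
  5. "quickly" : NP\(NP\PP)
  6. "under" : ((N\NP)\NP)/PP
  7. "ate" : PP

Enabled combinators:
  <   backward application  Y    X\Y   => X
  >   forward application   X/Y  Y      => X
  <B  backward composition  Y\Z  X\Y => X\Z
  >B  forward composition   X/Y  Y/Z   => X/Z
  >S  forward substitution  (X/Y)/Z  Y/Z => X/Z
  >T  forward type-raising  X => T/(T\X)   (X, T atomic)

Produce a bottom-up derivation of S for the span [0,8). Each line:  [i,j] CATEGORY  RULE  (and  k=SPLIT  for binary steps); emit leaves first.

[0,8] S   >
  [0,3] S/(S\PP)   >
    [0,1] "a" : (S/(S\PP))/PP
    [1,3] PP   >
      [1,2] "found" : PP/S
      [2,3] "liked" : S
  [3,8] S\PP   >
    [3,4] "built" : (S\PP)/(N\NP)
    [4,8] N\NP   <
      [4,6] NP   <
        [4,5] "which" : NP\PP
        [5,6] "quickly" : NP\(NP\PP)
      [6,8] (N\NP)\NP   >
        [6,7] "under" : ((N\NP)\NP)/PP
        [7,8] "ate" : PP

[0,1] (S/(S\PP))/PP  lex  "a"
[1,2] PP/S  lex  "found"
[2,3] S  lex  "liked"
[1,3] PP  >  k=2
[0,3] S/(S\PP)  >  k=1
[3,4] (S\PP)/(N\NP)  lex  "built"
[4,5] NP\PP  lex  "which"
[5,6] NP\(NP\PP)  lex  "quickly"
[4,6] NP  <  k=5
[6,7] ((N\NP)\NP)/PP  lex  "under"
[7,8] PP  lex  "ate"
[6,8] (N\NP)\NP  >  k=7
[4,8] N\NP  <  k=6
[3,8] S\PP  >  k=4
[0,8] S  >  k=3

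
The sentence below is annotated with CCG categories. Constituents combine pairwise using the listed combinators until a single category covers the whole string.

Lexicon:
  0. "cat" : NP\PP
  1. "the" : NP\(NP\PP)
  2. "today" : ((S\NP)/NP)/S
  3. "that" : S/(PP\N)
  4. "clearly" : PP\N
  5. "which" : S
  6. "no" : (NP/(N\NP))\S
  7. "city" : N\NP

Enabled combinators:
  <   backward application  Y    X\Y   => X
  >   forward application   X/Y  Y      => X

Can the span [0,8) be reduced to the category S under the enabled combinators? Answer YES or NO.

YES

[0,8] S   <
  [0,2] NP   <
    [0,1] "cat" : NP\PP
    [1,2] "the" : NP\(NP\PP)
  [2,8] S\NP   >
    [2,5] (S\NP)/NP   >
      [2,3] "today" : ((S\NP)/NP)/S
      [3,5] S   >
        [3,4] "that" : S/(PP\N)
        [4,5] "clearly" : PP\N
    [5,8] NP   >
      [5,7] NP/(N\NP)   <
        [5,6] "which" : S
        [6,7] "no" : (NP/(N\NP))\S
      [7,8] "city" : N\NP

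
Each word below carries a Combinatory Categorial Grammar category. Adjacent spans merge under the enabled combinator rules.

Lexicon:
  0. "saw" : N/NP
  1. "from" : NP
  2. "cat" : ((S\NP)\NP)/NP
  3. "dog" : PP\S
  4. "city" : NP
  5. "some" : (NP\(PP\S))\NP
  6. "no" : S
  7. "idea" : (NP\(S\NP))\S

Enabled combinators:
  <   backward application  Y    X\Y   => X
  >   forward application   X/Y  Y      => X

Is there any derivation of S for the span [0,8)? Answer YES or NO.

N/NP NP ((S\NP)\NP)/NP PP\S NP (NP\(PP\S))\NP S (NP\(S\NP))\S
CKY chart[0,8] = {N}; S ∉ chart

NO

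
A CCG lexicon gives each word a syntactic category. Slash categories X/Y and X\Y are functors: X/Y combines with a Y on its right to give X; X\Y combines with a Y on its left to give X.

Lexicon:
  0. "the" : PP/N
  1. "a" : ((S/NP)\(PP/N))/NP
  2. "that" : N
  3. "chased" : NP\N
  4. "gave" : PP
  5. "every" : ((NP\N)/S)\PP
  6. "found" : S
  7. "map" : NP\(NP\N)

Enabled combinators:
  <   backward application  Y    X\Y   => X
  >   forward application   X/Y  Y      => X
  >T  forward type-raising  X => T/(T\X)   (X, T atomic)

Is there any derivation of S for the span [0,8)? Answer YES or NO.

[0,8] S   >
  [0,4] S/NP   <
    [0,1] "the" : PP/N
    [1,4] (S/NP)\(PP/N)   >
      [1,2] "a" : ((S/NP)\(PP/N))/NP
      [2,4] NP   <
        [2,3] "that" : N
        [3,4] "chased" : NP\N
  [4,8] NP   <
    [4,7] NP\N   >
      [4,6] (NP\N)/S   <
        [4,5] "gave" : PP
        [5,6] "every" : ((NP\N)/S)\PP
      [6,7] "found" : S
    [7,8] "map" : NP\(NP\N)

YES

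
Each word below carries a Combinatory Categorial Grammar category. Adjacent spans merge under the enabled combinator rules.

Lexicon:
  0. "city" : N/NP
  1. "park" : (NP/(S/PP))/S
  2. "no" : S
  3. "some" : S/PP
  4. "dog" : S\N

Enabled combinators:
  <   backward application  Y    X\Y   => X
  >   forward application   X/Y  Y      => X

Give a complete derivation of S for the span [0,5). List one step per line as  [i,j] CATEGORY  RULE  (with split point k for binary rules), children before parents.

[0,5] S   <
  [0,4] N   >
    [0,1] "city" : N/NP
    [1,4] NP   >
      [1,3] NP/(S/PP)   >
        [1,2] "park" : (NP/(S/PP))/S
        [2,3] "no" : S
      [3,4] "some" : S/PP
  [4,5] "dog" : S\N

[0,1] N/NP  lex  "city"
[1,2] (NP/(S/PP))/S  lex  "park"
[2,3] S  lex  "no"
[1,3] NP/(S/PP)  >  k=2
[3,4] S/PP  lex  "some"
[1,4] NP  >  k=3
[0,4] N  >  k=1
[4,5] S\N  lex  "dog"
[0,5] S  <  k=4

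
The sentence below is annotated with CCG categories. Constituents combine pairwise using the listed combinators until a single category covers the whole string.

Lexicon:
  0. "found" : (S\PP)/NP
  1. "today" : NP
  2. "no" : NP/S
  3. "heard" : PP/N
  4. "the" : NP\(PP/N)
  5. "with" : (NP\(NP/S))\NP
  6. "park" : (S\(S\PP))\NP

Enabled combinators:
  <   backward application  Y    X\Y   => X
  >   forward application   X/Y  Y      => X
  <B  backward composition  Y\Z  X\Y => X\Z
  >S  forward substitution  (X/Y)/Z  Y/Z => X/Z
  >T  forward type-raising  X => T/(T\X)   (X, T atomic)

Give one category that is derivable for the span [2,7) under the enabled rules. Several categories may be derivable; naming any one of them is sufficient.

S\(S\PP)

[0,7] S   <
  [0,2] S\PP   >
    [0,1] "found" : (S\PP)/NP
    [1,2] "today" : NP
  [2,7] S\(S\PP)   <
    [2,6] NP   <
      [2,3] "no" : NP/S
      [3,6] NP\(NP/S)   <
        [3,5] NP   <
          [3,4] "heard" : PP/N
          [4,5] "the" : NP\(PP/N)
        [5,6] "with" : (NP\(NP/S))\NP
    [6,7] "park" : (S\(S\PP))\NP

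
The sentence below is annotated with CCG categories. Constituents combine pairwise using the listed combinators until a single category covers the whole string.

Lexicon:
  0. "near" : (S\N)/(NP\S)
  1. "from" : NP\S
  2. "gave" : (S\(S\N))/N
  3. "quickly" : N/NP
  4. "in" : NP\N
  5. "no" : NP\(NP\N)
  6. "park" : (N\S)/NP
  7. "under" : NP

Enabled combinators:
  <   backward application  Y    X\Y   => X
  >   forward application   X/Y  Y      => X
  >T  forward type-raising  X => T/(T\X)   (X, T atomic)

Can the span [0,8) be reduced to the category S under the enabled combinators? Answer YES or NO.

NO

(S\N)/(NP\S) NP\S (S\(S\N))/N N/NP NP\N NP\(NP\N) (N\S)/NP NP
CKY chart[0,8] = {N, N/(N\N), NP/(NP\N), PP/(PP\N), S/(S\N)}; S ∉ chart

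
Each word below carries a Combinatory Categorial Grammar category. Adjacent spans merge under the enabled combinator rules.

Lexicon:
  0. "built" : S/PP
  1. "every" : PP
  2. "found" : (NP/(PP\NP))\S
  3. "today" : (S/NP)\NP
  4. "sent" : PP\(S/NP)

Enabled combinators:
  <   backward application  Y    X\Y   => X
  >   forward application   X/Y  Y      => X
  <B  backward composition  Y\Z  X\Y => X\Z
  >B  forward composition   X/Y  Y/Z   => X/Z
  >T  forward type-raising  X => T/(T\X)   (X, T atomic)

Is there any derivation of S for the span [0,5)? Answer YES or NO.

S/PP PP (NP/(PP\NP))\S (S/NP)\NP PP\(S/NP)
CKY chart[0,5] = {N/(N\NP), NP, NP/(NP\NP), PP/(PP\NP), S/(S\NP)}; S ∉ chart

NO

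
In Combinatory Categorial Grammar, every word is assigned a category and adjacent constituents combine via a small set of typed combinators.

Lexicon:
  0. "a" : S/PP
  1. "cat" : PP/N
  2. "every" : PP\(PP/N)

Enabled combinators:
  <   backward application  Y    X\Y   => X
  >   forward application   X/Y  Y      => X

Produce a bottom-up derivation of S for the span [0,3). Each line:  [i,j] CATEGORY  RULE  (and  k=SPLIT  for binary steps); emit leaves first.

[0,3] S   >
  [0,1] "a" : S/PP
  [1,3] PP   <
    [1,2] "cat" : PP/N
    [2,3] "every" : PP\(PP/N)

[0,1] S/PP  lex  "a"
[1,2] PP/N  lex  "cat"
[2,3] PP\(PP/N)  lex  "every"
[1,3] PP  <  k=2
[0,3] S  >  k=1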